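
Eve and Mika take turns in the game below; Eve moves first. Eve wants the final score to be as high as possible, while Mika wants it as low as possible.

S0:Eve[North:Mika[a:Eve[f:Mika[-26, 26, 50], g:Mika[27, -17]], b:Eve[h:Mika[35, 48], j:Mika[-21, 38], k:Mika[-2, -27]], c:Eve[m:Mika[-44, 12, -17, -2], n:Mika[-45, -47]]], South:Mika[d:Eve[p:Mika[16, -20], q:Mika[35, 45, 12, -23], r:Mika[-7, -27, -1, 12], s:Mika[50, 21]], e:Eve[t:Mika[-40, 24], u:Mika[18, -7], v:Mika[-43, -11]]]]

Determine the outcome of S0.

-7

f (Mika): min(-26, 26, 50) = -26
g (Mika): min(27, -17) = -17
a (Eve): max(-26, -17) = -17
h (Mika): min(35, 48) = 35
j (Mika): min(-21, 38) = -21
k (Mika): min(-2, -27) = -27
b (Eve): max(35, -21, -27) = 35
m (Mika): min(-44, 12, -17, -2) = -44
n (Mika): min(-45, -47) = -47
c (Eve): max(-44, -47) = -44
North (Mika): min(-17, 35, -44) = -44
p (Mika): min(16, -20) = -20
q (Mika): min(35, 45, 12, -23) = -23
r (Mika): min(-7, -27, -1, 12) = -27
s (Mika): min(50, 21) = 21
d (Eve): max(-20, -23, -27, 21) = 21
t (Mika): min(-40, 24) = -40
u (Mika): min(18, -7) = -7
v (Mika): min(-43, -11) = -43
e (Eve): max(-40, -7, -43) = -7
South (Mika): min(21, -7) = -7
S0 (Eve): max(-44, -7) = -7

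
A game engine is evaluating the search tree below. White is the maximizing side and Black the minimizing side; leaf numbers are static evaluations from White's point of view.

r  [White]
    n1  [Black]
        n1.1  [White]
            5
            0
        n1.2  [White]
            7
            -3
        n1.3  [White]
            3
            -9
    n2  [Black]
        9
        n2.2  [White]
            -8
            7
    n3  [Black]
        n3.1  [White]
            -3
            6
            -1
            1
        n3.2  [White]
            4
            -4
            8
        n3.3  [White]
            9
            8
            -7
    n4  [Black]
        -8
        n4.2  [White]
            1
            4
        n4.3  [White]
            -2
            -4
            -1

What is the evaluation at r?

n1.1 (White): max(5, 0) = 5
n1.2 (White): max(7, -3) = 7
n1.3 (White): max(3, -9) = 3
n1 (Black): min(5, 7, 3) = 3
n2.2 (White): max(-8, 7) = 7
n2 (Black): min(9, 7) = 7
n3.1 (White): max(-3, 6, -1, 1) = 6
n3.2 (White): max(4, -4, 8) = 8
n3.3 (White): max(9, 8, -7) = 9
n3 (Black): min(6, 8, 9) = 6
n4.2 (White): max(1, 4) = 4
n4.3 (White): max(-2, -4, -1) = -1
n4 (Black): min(-8, 4, -1) = -8
r (White): max(3, 7, 6, -8) = 7

7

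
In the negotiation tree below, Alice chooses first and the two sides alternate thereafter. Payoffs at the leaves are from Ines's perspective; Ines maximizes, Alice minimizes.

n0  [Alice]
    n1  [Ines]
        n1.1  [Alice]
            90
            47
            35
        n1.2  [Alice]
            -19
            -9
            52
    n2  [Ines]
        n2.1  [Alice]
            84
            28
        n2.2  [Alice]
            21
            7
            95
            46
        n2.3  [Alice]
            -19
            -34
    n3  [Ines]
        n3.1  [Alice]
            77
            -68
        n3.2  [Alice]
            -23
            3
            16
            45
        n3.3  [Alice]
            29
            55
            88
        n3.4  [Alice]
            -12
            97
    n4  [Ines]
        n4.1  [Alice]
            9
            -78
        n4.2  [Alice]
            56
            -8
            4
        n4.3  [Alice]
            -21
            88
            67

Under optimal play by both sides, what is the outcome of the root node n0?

n1.1 (Alice): min(90, 47, 35) = 35
n1.2 (Alice): min(-19, -9, 52) = -19
n1 (Ines): max(35, -19) = 35
n2.1 (Alice): min(84, 28) = 28
n2.2 (Alice): min(21, 7, 95, 46) = 7
n2.3 (Alice): min(-19, -34) = -34
n2 (Ines): max(28, 7, -34) = 28
n3.1 (Alice): min(77, -68) = -68
n3.2 (Alice): min(-23, 3, 16, 45) = -23
n3.3 (Alice): min(29, 55, 88) = 29
n3.4 (Alice): min(-12, 97) = -12
n3 (Ines): max(-68, -23, 29, -12) = 29
n4.1 (Alice): min(9, -78) = -78
n4.2 (Alice): min(56, -8, 4) = -8
n4.3 (Alice): min(-21, 88, 67) = -21
n4 (Ines): max(-78, -8, -21) = -8
n0 (Alice): min(35, 28, 29, -8) = -8

-8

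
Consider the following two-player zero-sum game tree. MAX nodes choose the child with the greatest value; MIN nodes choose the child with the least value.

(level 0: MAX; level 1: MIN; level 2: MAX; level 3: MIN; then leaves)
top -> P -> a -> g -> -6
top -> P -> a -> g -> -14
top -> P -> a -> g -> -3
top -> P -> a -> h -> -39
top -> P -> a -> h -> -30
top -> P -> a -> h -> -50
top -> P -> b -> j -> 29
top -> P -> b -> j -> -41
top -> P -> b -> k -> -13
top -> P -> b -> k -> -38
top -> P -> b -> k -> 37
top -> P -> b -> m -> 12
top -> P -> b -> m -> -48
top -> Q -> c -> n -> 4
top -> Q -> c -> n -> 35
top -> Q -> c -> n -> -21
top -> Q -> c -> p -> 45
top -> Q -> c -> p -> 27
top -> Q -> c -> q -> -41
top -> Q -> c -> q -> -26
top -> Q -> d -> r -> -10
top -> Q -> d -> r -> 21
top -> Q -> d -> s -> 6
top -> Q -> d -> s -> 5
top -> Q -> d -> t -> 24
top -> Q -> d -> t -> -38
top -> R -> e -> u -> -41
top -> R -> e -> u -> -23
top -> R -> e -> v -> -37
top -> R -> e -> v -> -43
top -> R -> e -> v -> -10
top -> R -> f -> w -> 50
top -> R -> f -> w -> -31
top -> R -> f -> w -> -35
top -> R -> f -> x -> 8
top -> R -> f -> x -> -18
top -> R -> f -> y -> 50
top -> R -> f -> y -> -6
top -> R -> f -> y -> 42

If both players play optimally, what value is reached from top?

5

g (MIN): min(-6, -14, -3) = -14
h (MIN): min(-39, -30, -50) = -50
a (MAX): max(-14, -50) = -14
j (MIN): min(29, -41) = -41
k (MIN): min(-13, -38, 37) = -38
m (MIN): min(12, -48) = -48
b (MAX): max(-41, -38, -48) = -38
P (MIN): min(-14, -38) = -38
n (MIN): min(4, 35, -21) = -21
p (MIN): min(45, 27) = 27
q (MIN): min(-41, -26) = -41
c (MAX): max(-21, 27, -41) = 27
r (MIN): min(-10, 21) = -10
s (MIN): min(6, 5) = 5
t (MIN): min(24, -38) = -38
d (MAX): max(-10, 5, -38) = 5
Q (MIN): min(27, 5) = 5
u (MIN): min(-41, -23) = -41
v (MIN): min(-37, -43, -10) = -43
e (MAX): max(-41, -43) = -41
w (MIN): min(50, -31, -35) = -35
x (MIN): min(8, -18) = -18
y (MIN): min(50, -6, 42) = -6
f (MAX): max(-35, -18, -6) = -6
R (MIN): min(-41, -6) = -41
top (MAX): max(-38, 5, -41) = 5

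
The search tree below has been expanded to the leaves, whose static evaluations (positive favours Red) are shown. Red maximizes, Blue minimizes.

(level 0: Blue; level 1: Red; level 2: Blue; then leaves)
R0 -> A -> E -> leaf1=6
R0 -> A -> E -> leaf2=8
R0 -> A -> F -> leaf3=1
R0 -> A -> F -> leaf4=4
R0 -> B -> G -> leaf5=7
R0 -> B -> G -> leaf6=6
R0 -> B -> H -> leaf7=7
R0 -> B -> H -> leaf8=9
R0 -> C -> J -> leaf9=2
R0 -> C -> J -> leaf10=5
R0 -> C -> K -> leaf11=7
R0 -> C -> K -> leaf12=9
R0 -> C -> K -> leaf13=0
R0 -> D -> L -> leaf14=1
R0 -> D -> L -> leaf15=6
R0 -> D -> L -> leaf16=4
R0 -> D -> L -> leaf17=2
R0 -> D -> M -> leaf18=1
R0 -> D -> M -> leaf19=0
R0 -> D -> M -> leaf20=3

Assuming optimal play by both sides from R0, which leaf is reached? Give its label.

leaf14

E (Blue): min(6, 8) = 6
F (Blue): min(1, 4) = 1
A (Red): max(6, 1) = 6
G (Blue): min(7, 6) = 6
H (Blue): min(7, 9) = 7
B (Red): max(6, 7) = 7
J (Blue): min(2, 5) = 2
K (Blue): min(7, 9, 0) = 0
C (Red): max(2, 0) = 2
L (Blue): min(1, 6, 4, 2) = 1
M (Blue): min(1, 0, 3) = 0
D (Red): max(1, 0) = 1
R0 (Blue): min(6, 7, 2, 1) = 1
At R0, Blue picks D (lowest: 1).
At D, Red picks L (highest: 1).
At L, Blue picks leaf14 (lowest: 1).
Terminal value 1.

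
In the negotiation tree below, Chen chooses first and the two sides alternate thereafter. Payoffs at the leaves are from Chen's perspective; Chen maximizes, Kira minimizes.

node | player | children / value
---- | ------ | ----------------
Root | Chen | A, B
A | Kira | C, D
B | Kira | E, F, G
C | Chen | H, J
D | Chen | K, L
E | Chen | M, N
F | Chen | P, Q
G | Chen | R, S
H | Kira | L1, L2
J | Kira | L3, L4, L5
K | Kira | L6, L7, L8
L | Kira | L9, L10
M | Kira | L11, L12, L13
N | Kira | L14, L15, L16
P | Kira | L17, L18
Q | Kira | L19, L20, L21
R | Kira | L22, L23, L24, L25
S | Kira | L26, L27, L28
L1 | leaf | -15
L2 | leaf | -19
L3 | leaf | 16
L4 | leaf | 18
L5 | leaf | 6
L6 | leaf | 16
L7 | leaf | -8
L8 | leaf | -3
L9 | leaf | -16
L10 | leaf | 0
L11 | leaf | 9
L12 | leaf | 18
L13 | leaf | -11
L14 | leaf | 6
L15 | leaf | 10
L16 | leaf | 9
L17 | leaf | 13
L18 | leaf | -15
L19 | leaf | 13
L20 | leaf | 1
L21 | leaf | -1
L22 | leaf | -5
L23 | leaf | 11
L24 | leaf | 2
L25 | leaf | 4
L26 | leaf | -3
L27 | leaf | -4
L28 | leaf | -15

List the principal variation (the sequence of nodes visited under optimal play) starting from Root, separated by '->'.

Root -> B -> G -> R -> L22

H (Kira): min(-15, -19) = -19
J (Kira): min(16, 18, 6) = 6
C (Chen): max(-19, 6) = 6
K (Kira): min(16, -8, -3) = -8
L (Kira): min(-16, 0) = -16
D (Chen): max(-8, -16) = -8
A (Kira): min(6, -8) = -8
M (Kira): min(9, 18, -11) = -11
N (Kira): min(6, 10, 9) = 6
E (Chen): max(-11, 6) = 6
P (Kira): min(13, -15) = -15
Q (Kira): min(13, 1, -1) = -1
F (Chen): max(-15, -1) = -1
R (Kira): min(-5, 11, 2, 4) = -5
S (Kira): min(-3, -4, -15) = -15
G (Chen): max(-5, -15) = -5
B (Kira): min(6, -1, -5) = -5
Root (Chen): max(-8, -5) = -5
At Root, Chen picks B (highest: -5).
At B, Kira picks G (lowest: -5).
At G, Chen picks R (highest: -5).
At R, Kira picks L22 (lowest: -5).
Terminal value -5.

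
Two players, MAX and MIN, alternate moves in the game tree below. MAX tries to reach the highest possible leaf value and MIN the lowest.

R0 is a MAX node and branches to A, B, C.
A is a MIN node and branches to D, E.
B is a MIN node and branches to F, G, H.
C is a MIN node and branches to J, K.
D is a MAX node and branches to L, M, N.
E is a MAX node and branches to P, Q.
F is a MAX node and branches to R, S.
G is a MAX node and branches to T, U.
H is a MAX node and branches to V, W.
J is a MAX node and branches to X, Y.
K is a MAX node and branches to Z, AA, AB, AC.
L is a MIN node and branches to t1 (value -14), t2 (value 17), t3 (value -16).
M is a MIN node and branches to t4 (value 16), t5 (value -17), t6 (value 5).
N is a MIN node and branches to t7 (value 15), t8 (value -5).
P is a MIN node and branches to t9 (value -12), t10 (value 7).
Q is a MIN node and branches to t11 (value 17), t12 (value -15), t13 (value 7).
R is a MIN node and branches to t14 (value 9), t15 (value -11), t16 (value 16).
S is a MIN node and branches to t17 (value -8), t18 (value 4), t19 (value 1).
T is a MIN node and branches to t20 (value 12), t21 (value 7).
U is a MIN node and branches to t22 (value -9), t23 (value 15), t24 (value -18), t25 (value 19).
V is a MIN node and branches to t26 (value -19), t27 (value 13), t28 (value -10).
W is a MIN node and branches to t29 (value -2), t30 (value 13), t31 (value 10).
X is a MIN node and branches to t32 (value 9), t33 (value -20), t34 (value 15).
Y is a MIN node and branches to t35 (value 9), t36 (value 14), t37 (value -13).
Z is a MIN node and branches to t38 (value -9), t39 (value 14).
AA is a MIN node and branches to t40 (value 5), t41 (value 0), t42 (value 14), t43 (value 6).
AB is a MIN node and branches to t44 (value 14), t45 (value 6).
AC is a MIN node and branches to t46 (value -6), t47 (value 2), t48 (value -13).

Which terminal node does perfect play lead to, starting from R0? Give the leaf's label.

t17

L (MIN): min(-14, 17, -16) = -16
M (MIN): min(16, -17, 5) = -17
N (MIN): min(15, -5) = -5
D (MAX): max(-16, -17, -5) = -5
P (MIN): min(-12, 7) = -12
Q (MIN): min(17, -15, 7) = -15
E (MAX): max(-12, -15) = -12
A (MIN): min(-5, -12) = -12
R (MIN): min(9, -11, 16) = -11
S (MIN): min(-8, 4, 1) = -8
F (MAX): max(-11, -8) = -8
T (MIN): min(12, 7) = 7
U (MIN): min(-9, 15, -18, 19) = -18
G (MAX): max(7, -18) = 7
V (MIN): min(-19, 13, -10) = -19
W (MIN): min(-2, 13, 10) = -2
H (MAX): max(-19, -2) = -2
B (MIN): min(-8, 7, -2) = -8
X (MIN): min(9, -20, 15) = -20
Y (MIN): min(9, 14, -13) = -13
J (MAX): max(-20, -13) = -13
Z (MIN): min(-9, 14) = -9
AA (MIN): min(5, 0, 14, 6) = 0
AB (MIN): min(14, 6) = 6
AC (MIN): min(-6, 2, -13) = -13
K (MAX): max(-9, 0, 6, -13) = 6
C (MIN): min(-13, 6) = -13
R0 (MAX): max(-12, -8, -13) = -8
At R0, MAX picks B (highest: -8).
At B, MIN picks F (lowest: -8).
At F, MAX picks S (highest: -8).
At S, MIN picks t17 (lowest: -8).
Terminal value -8.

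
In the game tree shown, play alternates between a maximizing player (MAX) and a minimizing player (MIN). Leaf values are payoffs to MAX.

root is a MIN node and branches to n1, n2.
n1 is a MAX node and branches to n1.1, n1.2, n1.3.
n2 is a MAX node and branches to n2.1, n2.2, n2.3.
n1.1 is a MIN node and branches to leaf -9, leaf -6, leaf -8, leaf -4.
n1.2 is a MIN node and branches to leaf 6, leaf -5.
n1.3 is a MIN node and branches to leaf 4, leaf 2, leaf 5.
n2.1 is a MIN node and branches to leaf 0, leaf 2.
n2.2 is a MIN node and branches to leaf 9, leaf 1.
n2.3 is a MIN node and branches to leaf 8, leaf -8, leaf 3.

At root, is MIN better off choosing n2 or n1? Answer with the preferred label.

n2

n2.1 (MIN): min(0, 2) = 0
n2.2 (MIN): min(9, 1) = 1
n2.3 (MIN): min(8, -8, 3) = -8
n2 (MAX): max(0, 1, -8) = 1
n1.1 (MIN): min(-9, -6, -8, -4) = -9
n1.2 (MIN): min(6, -5) = -5
n1.3 (MIN): min(4, 2, 5) = 2
n1 (MAX): max(-9, -5, 2) = 2
MIN prefers the lower value; n2=1, n1=2. n2 is better since 1 < 2.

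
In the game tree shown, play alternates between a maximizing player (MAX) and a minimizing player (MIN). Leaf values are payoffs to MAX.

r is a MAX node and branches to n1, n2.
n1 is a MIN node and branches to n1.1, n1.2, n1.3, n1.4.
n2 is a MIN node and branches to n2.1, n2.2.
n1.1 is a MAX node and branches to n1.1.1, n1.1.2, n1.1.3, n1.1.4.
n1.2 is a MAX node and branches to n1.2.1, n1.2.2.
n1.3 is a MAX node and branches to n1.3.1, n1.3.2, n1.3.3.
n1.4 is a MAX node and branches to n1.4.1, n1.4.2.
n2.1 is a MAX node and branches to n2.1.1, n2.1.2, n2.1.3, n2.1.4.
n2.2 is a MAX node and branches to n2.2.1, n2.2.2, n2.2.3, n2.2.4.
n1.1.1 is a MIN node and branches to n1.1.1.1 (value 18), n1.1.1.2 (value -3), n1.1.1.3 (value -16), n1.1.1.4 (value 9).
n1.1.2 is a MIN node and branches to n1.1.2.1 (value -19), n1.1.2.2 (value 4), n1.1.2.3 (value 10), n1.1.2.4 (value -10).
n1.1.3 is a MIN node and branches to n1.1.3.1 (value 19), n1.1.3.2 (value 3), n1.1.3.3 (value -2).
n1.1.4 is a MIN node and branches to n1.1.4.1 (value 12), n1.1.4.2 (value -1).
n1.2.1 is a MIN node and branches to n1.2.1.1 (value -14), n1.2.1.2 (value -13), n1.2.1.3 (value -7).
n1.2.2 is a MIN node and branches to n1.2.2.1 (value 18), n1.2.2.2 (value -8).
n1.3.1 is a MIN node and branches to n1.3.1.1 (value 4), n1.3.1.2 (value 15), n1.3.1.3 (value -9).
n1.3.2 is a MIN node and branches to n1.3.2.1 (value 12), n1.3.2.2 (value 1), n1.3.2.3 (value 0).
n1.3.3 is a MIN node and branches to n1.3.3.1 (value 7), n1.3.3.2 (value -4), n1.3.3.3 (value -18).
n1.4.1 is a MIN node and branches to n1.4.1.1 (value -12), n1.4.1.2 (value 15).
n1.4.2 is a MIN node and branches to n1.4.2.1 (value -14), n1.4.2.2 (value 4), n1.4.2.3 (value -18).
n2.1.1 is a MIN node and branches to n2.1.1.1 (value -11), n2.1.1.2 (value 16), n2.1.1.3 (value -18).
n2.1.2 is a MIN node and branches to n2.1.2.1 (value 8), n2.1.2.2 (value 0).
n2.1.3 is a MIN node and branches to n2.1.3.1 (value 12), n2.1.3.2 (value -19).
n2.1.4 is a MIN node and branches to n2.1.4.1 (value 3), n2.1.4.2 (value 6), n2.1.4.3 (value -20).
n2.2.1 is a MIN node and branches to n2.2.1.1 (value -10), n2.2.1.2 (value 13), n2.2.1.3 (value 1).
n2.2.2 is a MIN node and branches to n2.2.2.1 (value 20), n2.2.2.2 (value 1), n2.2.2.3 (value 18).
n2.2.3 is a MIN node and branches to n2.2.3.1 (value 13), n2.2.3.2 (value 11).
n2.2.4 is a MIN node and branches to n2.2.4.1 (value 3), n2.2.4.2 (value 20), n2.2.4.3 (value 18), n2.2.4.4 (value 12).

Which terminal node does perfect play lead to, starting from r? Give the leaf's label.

n1.1.1 (MIN): min(18, -3, -16, 9) = -16
n1.1.2 (MIN): min(-19, 4, 10, -10) = -19
n1.1.3 (MIN): min(19, 3, -2) = -2
n1.1.4 (MIN): min(12, -1) = -1
n1.1 (MAX): max(-16, -19, -2, -1) = -1
n1.2.1 (MIN): min(-14, -13, -7) = -14
n1.2.2 (MIN): min(18, -8) = -8
n1.2 (MAX): max(-14, -8) = -8
n1.3.1 (MIN): min(4, 15, -9) = -9
n1.3.2 (MIN): min(12, 1, 0) = 0
n1.3.3 (MIN): min(7, -4, -18) = -18
n1.3 (MAX): max(-9, 0, -18) = 0
n1.4.1 (MIN): min(-12, 15) = -12
n1.4.2 (MIN): min(-14, 4, -18) = -18
n1.4 (MAX): max(-12, -18) = -12
n1 (MIN): min(-1, -8, 0, -12) = -12
n2.1.1 (MIN): min(-11, 16, -18) = -18
n2.1.2 (MIN): min(8, 0) = 0
n2.1.3 (MIN): min(12, -19) = -19
n2.1.4 (MIN): min(3, 6, -20) = -20
n2.1 (MAX): max(-18, 0, -19, -20) = 0
n2.2.1 (MIN): min(-10, 13, 1) = -10
n2.2.2 (MIN): min(20, 1, 18) = 1
n2.2.3 (MIN): min(13, 11) = 11
n2.2.4 (MIN): min(3, 20, 18, 12) = 3
n2.2 (MAX): max(-10, 1, 11, 3) = 11
n2 (MIN): min(0, 11) = 0
r (MAX): max(-12, 0) = 0
At r, MAX picks n2 (highest: 0).
At n2, MIN picks n2.1 (lowest: 0).
At n2.1, MAX picks n2.1.2 (highest: 0).
At n2.1.2, MIN picks n2.1.2.2 (lowest: 0).
Terminal value 0.

n2.1.2.2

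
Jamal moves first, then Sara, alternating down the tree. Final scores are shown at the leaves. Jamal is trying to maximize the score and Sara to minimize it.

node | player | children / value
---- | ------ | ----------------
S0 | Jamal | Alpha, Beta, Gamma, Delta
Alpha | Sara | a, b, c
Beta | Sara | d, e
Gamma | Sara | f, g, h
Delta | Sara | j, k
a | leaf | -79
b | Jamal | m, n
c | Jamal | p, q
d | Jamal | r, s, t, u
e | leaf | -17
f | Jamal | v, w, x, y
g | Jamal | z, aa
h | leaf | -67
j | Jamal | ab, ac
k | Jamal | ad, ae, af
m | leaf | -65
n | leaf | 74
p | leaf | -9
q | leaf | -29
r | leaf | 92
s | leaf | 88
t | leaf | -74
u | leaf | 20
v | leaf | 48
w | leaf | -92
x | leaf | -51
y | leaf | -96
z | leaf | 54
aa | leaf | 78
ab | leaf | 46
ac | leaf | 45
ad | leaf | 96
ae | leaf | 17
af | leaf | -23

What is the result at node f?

48

f (Jamal): max(48, -92, -51, -96) = 48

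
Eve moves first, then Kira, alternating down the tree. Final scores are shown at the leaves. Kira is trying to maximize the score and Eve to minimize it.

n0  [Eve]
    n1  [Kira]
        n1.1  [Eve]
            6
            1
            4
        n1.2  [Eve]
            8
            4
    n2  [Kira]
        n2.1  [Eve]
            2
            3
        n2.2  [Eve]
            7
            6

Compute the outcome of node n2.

n2.1 (Eve): min(2, 3) = 2
n2.2 (Eve): min(7, 6) = 6
n2 (Kira): max(2, 6) = 6

6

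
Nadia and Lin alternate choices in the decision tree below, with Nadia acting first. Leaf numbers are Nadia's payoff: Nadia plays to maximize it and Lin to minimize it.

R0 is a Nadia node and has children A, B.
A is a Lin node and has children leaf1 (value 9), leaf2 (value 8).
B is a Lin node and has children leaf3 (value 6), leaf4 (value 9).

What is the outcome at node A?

8

A (Lin): min(9, 8) = 8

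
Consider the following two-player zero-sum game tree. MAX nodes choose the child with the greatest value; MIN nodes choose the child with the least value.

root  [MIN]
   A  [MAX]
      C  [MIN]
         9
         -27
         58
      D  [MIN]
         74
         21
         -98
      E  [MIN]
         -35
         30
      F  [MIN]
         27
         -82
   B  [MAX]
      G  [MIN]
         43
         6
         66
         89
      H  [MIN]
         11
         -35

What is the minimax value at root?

C (MIN): min(9, -27, 58) = -27
D (MIN): min(74, 21, -98) = -98
E (MIN): min(-35, 30) = -35
F (MIN): min(27, -82) = -82
A (MAX): max(-27, -98, -35, -82) = -27
G (MIN): min(43, 6, 66, 89) = 6
H (MIN): min(11, -35) = -35
B (MAX): max(6, -35) = 6
root (MIN): min(-27, 6) = -27

-27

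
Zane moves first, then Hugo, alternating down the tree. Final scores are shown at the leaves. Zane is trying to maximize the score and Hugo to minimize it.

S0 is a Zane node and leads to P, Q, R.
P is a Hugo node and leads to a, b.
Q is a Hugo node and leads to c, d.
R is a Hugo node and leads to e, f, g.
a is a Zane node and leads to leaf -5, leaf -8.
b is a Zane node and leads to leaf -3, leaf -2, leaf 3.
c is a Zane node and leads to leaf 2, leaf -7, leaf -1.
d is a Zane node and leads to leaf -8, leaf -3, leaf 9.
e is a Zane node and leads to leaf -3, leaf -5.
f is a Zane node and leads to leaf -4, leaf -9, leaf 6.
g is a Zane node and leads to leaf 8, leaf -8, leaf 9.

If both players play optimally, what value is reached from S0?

2

a (Zane): max(-5, -8) = -5
b (Zane): max(-3, -2, 3) = 3
P (Hugo): min(-5, 3) = -5
c (Zane): max(2, -7, -1) = 2
d (Zane): max(-8, -3, 9) = 9
Q (Hugo): min(2, 9) = 2
e (Zane): max(-3, -5) = -3
f (Zane): max(-4, -9, 6) = 6
g (Zane): max(8, -8, 9) = 9
R (Hugo): min(-3, 6, 9) = -3
S0 (Zane): max(-5, 2, -3) = 2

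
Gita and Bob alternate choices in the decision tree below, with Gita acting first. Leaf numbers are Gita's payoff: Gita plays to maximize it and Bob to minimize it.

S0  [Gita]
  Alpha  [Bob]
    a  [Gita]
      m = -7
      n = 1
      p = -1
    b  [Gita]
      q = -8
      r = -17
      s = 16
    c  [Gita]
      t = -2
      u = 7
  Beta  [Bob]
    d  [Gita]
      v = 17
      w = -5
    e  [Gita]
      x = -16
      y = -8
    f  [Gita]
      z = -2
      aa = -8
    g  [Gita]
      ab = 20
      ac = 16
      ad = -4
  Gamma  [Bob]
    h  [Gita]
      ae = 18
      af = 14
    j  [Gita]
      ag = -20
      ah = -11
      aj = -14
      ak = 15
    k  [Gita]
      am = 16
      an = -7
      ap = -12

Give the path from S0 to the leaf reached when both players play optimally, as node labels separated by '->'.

a (Gita): max(-7, 1, -1) = 1
b (Gita): max(-8, -17, 16) = 16
c (Gita): max(-2, 7) = 7
Alpha (Bob): min(1, 16, 7) = 1
d (Gita): max(17, -5) = 17
e (Gita): max(-16, -8) = -8
f (Gita): max(-2, -8) = -2
g (Gita): max(20, 16, -4) = 20
Beta (Bob): min(17, -8, -2, 20) = -8
h (Gita): max(18, 14) = 18
j (Gita): max(-20, -11, -14, 15) = 15
k (Gita): max(16, -7, -12) = 16
Gamma (Bob): min(18, 15, 16) = 15
S0 (Gita): max(1, -8, 15) = 15
At S0, Gita picks Gamma (highest: 15).
At Gamma, Bob picks j (lowest: 15).
At j, Gita picks ak (highest: 15).
Terminal value 15.

S0 -> Gamma -> j -> ak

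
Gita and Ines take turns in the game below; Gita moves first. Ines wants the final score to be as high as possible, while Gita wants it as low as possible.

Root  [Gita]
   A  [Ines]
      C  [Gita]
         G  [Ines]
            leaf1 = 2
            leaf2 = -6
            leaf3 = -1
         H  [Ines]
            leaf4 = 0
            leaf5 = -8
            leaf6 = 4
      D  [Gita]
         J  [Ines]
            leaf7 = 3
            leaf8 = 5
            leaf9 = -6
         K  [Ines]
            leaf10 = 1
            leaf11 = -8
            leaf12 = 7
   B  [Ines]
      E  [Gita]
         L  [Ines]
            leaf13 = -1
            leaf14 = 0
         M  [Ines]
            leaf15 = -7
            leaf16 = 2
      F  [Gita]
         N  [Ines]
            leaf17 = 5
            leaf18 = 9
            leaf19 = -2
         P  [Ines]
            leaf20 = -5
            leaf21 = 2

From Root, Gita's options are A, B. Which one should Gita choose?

B

G (Ines): max(2, -6, -1) = 2
H (Ines): max(0, -8, 4) = 4
C (Gita): min(2, 4) = 2
J (Ines): max(3, 5, -6) = 5
K (Ines): max(1, -8, 7) = 7
D (Gita): min(5, 7) = 5
A (Ines): max(2, 5) = 5
L (Ines): max(-1, 0) = 0
M (Ines): max(-7, 2) = 2
E (Gita): min(0, 2) = 0
N (Ines): max(5, 9, -2) = 9
P (Ines): max(-5, 2) = 2
F (Gita): min(9, 2) = 2
B (Ines): max(0, 2) = 2
Root (Gita): min(5, 2) = 2
Gita at Root wants the lowest of {A=5, B=2}, so chooses B.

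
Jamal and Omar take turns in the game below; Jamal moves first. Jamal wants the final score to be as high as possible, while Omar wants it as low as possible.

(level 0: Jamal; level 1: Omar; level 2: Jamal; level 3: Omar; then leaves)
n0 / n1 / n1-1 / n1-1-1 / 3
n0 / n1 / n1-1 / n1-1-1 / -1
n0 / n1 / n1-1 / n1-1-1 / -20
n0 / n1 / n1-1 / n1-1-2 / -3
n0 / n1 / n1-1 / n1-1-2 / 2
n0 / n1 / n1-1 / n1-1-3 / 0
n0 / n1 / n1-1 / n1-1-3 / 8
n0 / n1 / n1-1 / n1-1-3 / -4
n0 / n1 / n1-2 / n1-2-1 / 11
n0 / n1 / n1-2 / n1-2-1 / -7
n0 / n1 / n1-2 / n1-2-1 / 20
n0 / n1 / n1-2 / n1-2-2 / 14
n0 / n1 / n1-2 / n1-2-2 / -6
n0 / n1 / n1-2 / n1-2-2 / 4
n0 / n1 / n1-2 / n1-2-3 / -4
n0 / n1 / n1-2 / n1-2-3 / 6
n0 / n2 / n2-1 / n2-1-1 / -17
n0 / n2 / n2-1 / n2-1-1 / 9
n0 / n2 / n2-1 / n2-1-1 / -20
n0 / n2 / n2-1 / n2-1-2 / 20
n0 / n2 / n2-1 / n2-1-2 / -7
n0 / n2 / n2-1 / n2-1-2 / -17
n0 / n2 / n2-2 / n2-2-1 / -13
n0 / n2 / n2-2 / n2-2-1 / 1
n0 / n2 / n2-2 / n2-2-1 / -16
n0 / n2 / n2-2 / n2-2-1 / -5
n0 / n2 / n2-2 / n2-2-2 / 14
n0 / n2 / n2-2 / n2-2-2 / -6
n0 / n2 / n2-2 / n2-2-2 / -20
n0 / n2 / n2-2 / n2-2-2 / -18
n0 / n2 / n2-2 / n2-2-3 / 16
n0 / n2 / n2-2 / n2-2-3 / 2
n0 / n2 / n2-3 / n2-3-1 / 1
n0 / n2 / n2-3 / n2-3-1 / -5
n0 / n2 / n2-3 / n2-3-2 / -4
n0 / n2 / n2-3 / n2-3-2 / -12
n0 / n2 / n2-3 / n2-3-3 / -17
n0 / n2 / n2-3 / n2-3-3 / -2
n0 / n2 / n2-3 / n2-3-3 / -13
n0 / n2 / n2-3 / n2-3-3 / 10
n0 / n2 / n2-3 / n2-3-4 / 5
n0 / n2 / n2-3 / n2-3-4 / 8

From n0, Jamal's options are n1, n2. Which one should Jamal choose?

n1-1-1 (Omar): min(3, -1, -20) = -20
n1-1-2 (Omar): min(-3, 2) = -3
n1-1-3 (Omar): min(0, 8, -4) = -4
n1-1 (Jamal): max(-20, -3, -4) = -3
n1-2-1 (Omar): min(11, -7, 20) = -7
n1-2-2 (Omar): min(14, -6, 4) = -6
n1-2-3 (Omar): min(-4, 6) = -4
n1-2 (Jamal): max(-7, -6, -4) = -4
n1 (Omar): min(-3, -4) = -4
n2-1-1 (Omar): min(-17, 9, -20) = -20
n2-1-2 (Omar): min(20, -7, -17) = -17
n2-1 (Jamal): max(-20, -17) = -17
n2-2-1 (Omar): min(-13, 1, -16, -5) = -16
n2-2-2 (Omar): min(14, -6, -20, -18) = -20
n2-2-3 (Omar): min(16, 2) = 2
n2-2 (Jamal): max(-16, -20, 2) = 2
n2-3-1 (Omar): min(1, -5) = -5
n2-3-2 (Omar): min(-4, -12) = -12
n2-3-3 (Omar): min(-17, -2, -13, 10) = -17
n2-3-4 (Omar): min(5, 8) = 5
n2-3 (Jamal): max(-5, -12, -17, 5) = 5
n2 (Omar): min(-17, 2, 5) = -17
n0 (Jamal): max(-4, -17) = -4
Jamal at n0 wants the highest of {n1=-4, n2=-17}, so chooses n1.

n1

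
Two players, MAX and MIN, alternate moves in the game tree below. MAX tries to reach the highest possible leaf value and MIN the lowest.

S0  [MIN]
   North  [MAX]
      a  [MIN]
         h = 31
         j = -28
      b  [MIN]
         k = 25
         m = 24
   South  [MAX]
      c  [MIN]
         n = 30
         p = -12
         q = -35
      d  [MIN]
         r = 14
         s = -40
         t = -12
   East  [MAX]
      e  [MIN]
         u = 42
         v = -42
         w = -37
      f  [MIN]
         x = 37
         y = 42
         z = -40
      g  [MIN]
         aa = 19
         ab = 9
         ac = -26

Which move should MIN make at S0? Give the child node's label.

a (MIN): min(31, -28) = -28
b (MIN): min(25, 24) = 24
North (MAX): max(-28, 24) = 24
c (MIN): min(30, -12, -35) = -35
d (MIN): min(14, -40, -12) = -40
South (MAX): max(-35, -40) = -35
e (MIN): min(42, -42, -37) = -42
f (MIN): min(37, 42, -40) = -40
g (MIN): min(19, 9, -26) = -26
East (MAX): max(-42, -40, -26) = -26
S0 (MIN): min(24, -35, -26) = -35
MIN at S0 wants the lowest of {North=24, South=-35, East=-26}, so chooses South.

South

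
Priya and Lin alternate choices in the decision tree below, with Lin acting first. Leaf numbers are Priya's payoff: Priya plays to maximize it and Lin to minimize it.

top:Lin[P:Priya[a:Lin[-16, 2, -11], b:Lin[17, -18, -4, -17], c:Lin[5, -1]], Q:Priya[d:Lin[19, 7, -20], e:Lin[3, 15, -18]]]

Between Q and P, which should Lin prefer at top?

d (Lin): min(19, 7, -20) = -20
e (Lin): min(3, 15, -18) = -18
Q (Priya): max(-20, -18) = -18
a (Lin): min(-16, 2, -11) = -16
b (Lin): min(17, -18, -4, -17) = -18
c (Lin): min(5, -1) = -1
P (Priya): max(-16, -18, -1) = -1
Lin prefers the lower value; Q=-18, P=-1. Q is better since -18 < -1.

Q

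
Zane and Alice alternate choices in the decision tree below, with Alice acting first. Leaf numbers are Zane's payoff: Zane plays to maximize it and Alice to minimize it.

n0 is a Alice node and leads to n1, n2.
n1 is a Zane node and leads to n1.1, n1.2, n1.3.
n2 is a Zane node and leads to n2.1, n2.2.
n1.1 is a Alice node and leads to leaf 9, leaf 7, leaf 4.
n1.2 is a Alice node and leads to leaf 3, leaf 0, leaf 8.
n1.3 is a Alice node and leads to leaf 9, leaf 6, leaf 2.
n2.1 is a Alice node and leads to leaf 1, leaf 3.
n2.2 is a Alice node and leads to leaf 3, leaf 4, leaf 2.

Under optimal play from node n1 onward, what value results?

n1.1 (Alice): min(9, 7, 4) = 4
n1.2 (Alice): min(3, 0, 8) = 0
n1.3 (Alice): min(9, 6, 2) = 2
n1 (Zane): max(4, 0, 2) = 4

4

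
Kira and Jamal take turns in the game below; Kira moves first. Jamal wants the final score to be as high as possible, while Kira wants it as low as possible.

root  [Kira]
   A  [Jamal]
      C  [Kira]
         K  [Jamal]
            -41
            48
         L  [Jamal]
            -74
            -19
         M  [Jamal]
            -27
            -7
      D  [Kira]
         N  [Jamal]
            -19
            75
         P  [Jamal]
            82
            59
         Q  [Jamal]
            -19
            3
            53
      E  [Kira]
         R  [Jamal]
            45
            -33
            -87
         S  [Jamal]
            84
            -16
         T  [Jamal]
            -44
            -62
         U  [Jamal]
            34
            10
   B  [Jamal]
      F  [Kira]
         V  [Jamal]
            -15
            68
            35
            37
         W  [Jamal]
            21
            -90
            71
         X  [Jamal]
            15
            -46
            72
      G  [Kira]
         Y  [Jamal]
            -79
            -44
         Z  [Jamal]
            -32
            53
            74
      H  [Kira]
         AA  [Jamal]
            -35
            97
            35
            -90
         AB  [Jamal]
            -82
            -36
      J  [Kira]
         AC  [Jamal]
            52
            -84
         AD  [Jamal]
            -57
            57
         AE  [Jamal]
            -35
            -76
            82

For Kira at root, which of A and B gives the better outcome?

A

K (Jamal): max(-41, 48) = 48
L (Jamal): max(-74, -19) = -19
M (Jamal): max(-27, -7) = -7
C (Kira): min(48, -19, -7) = -19
N (Jamal): max(-19, 75) = 75
P (Jamal): max(82, 59) = 82
Q (Jamal): max(-19, 3, 53) = 53
D (Kira): min(75, 82, 53) = 53
R (Jamal): max(45, -33, -87) = 45
S (Jamal): max(84, -16) = 84
T (Jamal): max(-44, -62) = -44
U (Jamal): max(34, 10) = 34
E (Kira): min(45, 84, -44, 34) = -44
A (Jamal): max(-19, 53, -44) = 53
V (Jamal): max(-15, 68, 35, 37) = 68
W (Jamal): max(21, -90, 71) = 71
X (Jamal): max(15, -46, 72) = 72
F (Kira): min(68, 71, 72) = 68
Y (Jamal): max(-79, -44) = -44
Z (Jamal): max(-32, 53, 74) = 74
G (Kira): min(-44, 74) = -44
AA (Jamal): max(-35, 97, 35, -90) = 97
AB (Jamal): max(-82, -36) = -36
H (Kira): min(97, -36) = -36
AC (Jamal): max(52, -84) = 52
AD (Jamal): max(-57, 57) = 57
AE (Jamal): max(-35, -76, 82) = 82
J (Kira): min(52, 57, 82) = 52
B (Jamal): max(68, -44, -36, 52) = 68
Kira prefers the lower value; A=53, B=68. A is better since 53 < 68.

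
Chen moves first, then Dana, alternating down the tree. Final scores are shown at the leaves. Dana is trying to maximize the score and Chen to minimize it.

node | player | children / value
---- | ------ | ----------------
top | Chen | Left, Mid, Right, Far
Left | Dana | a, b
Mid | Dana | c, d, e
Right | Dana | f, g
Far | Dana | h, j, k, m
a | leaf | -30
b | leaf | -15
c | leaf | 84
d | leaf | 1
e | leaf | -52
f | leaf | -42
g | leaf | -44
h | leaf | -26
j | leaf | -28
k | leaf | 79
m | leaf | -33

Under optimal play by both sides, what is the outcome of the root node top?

Left (Dana): max(-30, -15) = -15
Mid (Dana): max(84, 1, -52) = 84
Right (Dana): max(-42, -44) = -42
Far (Dana): max(-26, -28, 79, -33) = 79
top (Chen): min(-15, 84, -42, 79) = -42

-42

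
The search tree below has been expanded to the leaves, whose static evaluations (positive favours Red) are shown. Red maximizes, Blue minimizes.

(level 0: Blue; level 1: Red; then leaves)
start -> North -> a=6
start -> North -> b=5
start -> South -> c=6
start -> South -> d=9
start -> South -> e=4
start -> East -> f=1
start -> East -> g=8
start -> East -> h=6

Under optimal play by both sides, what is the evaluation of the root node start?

6

North (Red): max(6, 5) = 6
South (Red): max(6, 9, 4) = 9
East (Red): max(1, 8, 6) = 8
start (Blue): min(6, 9, 8) = 6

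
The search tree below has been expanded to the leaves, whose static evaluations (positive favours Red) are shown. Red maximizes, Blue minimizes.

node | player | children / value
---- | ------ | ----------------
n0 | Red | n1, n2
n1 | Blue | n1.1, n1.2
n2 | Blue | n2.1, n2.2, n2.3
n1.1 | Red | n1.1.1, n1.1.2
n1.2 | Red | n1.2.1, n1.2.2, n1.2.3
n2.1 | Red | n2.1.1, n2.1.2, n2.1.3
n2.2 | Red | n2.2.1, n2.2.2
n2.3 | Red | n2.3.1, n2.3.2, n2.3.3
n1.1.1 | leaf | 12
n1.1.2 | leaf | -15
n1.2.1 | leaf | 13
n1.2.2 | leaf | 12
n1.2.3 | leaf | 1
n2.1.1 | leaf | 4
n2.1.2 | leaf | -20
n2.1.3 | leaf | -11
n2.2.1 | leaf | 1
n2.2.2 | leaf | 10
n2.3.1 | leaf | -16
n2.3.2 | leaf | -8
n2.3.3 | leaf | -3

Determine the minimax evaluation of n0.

n1.1 (Red): max(12, -15) = 12
n1.2 (Red): max(13, 12, 1) = 13
n1 (Blue): min(12, 13) = 12
n2.1 (Red): max(4, -20, -11) = 4
n2.2 (Red): max(1, 10) = 10
n2.3 (Red): max(-16, -8, -3) = -3
n2 (Blue): min(4, 10, -3) = -3
n0 (Red): max(12, -3) = 12

12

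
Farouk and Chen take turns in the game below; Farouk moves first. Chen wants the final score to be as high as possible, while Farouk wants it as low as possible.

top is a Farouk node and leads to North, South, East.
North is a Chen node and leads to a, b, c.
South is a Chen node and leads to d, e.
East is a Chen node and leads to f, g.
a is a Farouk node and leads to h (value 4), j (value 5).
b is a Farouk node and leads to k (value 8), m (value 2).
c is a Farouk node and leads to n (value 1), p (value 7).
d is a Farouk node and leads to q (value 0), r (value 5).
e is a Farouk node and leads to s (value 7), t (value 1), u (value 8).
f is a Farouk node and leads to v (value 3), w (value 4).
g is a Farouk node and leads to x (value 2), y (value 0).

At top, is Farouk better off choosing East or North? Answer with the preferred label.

f (Farouk): min(3, 4) = 3
g (Farouk): min(2, 0) = 0
East (Chen): max(3, 0) = 3
a (Farouk): min(4, 5) = 4
b (Farouk): min(8, 2) = 2
c (Farouk): min(1, 7) = 1
North (Chen): max(4, 2, 1) = 4
Farouk prefers the lower value; East=3, North=4. East is better since 3 < 4.

East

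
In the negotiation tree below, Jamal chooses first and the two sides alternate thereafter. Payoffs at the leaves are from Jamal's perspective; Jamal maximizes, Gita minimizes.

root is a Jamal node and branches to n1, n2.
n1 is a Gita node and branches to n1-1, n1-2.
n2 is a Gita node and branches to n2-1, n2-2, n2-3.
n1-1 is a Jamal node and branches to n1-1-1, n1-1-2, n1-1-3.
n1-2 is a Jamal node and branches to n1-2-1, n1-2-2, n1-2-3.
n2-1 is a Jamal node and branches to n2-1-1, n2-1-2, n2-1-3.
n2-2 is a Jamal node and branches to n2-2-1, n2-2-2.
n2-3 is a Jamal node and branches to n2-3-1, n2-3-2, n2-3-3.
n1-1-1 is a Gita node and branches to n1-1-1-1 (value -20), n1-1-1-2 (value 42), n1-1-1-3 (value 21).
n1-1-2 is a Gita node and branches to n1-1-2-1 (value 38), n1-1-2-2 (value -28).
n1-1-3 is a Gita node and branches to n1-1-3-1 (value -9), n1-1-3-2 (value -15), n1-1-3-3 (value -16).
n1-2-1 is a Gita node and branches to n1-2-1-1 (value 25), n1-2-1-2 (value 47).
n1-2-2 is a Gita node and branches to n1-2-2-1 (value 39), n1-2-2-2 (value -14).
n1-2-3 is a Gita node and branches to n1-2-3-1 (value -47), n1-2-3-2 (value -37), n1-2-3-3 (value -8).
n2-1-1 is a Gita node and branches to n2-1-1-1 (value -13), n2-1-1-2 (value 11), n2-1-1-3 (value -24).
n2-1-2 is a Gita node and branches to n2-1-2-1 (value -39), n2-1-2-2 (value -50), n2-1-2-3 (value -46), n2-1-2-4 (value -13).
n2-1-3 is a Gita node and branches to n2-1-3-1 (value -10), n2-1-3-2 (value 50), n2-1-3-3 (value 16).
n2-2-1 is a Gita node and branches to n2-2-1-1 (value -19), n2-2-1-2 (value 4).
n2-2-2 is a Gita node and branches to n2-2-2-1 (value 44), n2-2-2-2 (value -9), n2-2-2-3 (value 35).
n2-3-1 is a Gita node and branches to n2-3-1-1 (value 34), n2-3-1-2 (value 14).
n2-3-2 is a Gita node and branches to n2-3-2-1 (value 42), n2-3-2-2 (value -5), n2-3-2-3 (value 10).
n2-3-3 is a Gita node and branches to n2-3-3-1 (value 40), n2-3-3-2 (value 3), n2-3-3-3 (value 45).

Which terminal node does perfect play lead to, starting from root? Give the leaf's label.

n1-1-1 (Gita): min(-20, 42, 21) = -20
n1-1-2 (Gita): min(38, -28) = -28
n1-1-3 (Gita): min(-9, -15, -16) = -16
n1-1 (Jamal): max(-20, -28, -16) = -16
n1-2-1 (Gita): min(25, 47) = 25
n1-2-2 (Gita): min(39, -14) = -14
n1-2-3 (Gita): min(-47, -37, -8) = -47
n1-2 (Jamal): max(25, -14, -47) = 25
n1 (Gita): min(-16, 25) = -16
n2-1-1 (Gita): min(-13, 11, -24) = -24
n2-1-2 (Gita): min(-39, -50, -46, -13) = -50
n2-1-3 (Gita): min(-10, 50, 16) = -10
n2-1 (Jamal): max(-24, -50, -10) = -10
n2-2-1 (Gita): min(-19, 4) = -19
n2-2-2 (Gita): min(44, -9, 35) = -9
n2-2 (Jamal): max(-19, -9) = -9
n2-3-1 (Gita): min(34, 14) = 14
n2-3-2 (Gita): min(42, -5, 10) = -5
n2-3-3 (Gita): min(40, 3, 45) = 3
n2-3 (Jamal): max(14, -5, 3) = 14
n2 (Gita): min(-10, -9, 14) = -10
root (Jamal): max(-16, -10) = -10
At root, Jamal picks n2 (highest: -10).
At n2, Gita picks n2-1 (lowest: -10).
At n2-1, Jamal picks n2-1-3 (highest: -10).
At n2-1-3, Gita picks n2-1-3-1 (lowest: -10).
Terminal value -10.

n2-1-3-1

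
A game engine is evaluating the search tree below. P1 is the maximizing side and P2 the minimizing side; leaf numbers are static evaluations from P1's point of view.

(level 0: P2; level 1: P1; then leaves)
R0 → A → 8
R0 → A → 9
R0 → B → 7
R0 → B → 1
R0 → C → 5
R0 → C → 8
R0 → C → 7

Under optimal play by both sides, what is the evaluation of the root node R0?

A (P1): max(8, 9) = 9
B (P1): max(7, 1) = 7
C (P1): max(5, 8, 7) = 8
R0 (P2): min(9, 7, 8) = 7

7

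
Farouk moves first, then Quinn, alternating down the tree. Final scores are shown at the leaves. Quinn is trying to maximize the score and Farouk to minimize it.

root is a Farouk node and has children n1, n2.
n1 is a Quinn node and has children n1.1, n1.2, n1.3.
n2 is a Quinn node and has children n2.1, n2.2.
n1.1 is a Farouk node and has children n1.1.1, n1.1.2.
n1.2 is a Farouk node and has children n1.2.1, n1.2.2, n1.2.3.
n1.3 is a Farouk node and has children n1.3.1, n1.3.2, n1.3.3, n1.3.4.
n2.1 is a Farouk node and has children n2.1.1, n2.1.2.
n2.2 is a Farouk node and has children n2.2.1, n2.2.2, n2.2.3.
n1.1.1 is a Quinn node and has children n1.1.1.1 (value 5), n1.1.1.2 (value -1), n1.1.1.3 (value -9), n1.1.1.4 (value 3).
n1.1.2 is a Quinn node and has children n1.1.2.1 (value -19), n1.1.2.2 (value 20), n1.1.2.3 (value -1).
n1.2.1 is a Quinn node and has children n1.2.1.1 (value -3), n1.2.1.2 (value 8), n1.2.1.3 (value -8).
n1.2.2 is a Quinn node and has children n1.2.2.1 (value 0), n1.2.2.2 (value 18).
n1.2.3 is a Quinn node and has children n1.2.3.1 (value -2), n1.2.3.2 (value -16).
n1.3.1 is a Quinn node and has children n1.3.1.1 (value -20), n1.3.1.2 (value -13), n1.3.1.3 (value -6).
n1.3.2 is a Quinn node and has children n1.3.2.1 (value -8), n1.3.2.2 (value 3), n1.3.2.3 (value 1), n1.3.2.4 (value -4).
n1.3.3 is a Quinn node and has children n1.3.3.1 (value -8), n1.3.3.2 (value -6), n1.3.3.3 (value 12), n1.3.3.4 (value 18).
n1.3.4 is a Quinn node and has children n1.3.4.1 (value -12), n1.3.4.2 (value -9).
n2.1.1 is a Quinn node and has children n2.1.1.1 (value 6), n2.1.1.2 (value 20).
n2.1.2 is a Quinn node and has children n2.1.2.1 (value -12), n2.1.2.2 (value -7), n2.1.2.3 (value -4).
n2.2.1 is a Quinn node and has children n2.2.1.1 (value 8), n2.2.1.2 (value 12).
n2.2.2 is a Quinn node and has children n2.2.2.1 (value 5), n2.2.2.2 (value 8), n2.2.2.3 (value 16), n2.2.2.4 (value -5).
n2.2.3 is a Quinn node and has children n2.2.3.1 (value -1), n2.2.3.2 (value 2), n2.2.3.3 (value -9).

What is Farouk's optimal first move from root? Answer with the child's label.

n1.1.1 (Quinn): max(5, -1, -9, 3) = 5
n1.1.2 (Quinn): max(-19, 20, -1) = 20
n1.1 (Farouk): min(5, 20) = 5
n1.2.1 (Quinn): max(-3, 8, -8) = 8
n1.2.2 (Quinn): max(0, 18) = 18
n1.2.3 (Quinn): max(-2, -16) = -2
n1.2 (Farouk): min(8, 18, -2) = -2
n1.3.1 (Quinn): max(-20, -13, -6) = -6
n1.3.2 (Quinn): max(-8, 3, 1, -4) = 3
n1.3.3 (Quinn): max(-8, -6, 12, 18) = 18
n1.3.4 (Quinn): max(-12, -9) = -9
n1.3 (Farouk): min(-6, 3, 18, -9) = -9
n1 (Quinn): max(5, -2, -9) = 5
n2.1.1 (Quinn): max(6, 20) = 20
n2.1.2 (Quinn): max(-12, -7, -4) = -4
n2.1 (Farouk): min(20, -4) = -4
n2.2.1 (Quinn): max(8, 12) = 12
n2.2.2 (Quinn): max(5, 8, 16, -5) = 16
n2.2.3 (Quinn): max(-1, 2, -9) = 2
n2.2 (Farouk): min(12, 16, 2) = 2
n2 (Quinn): max(-4, 2) = 2
root (Farouk): min(5, 2) = 2
Farouk at root wants the lowest of {n1=5, n2=2}, so chooses n2.

n2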